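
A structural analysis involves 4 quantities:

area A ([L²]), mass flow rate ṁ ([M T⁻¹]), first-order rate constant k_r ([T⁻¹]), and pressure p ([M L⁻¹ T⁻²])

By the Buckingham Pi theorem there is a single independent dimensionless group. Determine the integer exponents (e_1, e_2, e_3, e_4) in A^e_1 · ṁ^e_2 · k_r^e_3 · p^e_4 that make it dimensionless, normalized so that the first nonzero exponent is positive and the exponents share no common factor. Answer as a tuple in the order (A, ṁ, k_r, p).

(1, -2, -2, 2)

M: e_1·(0) + e_2·(1) + e_3·(0) + e_4·(1) = 0
L: e_1·(2) + e_2·(0) + e_3·(0) + e_4·(-1) = 0
T: e_1·(0) + e_2·(-1) + e_3·(-1) + e_4·(-2) = 0
Solving this homogeneous linear system for the smallest-integer solution (first nonzero entry positive) gives (1, -2, -2, 2).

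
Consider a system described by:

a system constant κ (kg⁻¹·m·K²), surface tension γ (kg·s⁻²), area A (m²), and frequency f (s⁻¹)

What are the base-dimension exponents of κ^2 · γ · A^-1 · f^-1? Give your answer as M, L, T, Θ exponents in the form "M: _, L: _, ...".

Collect each base-dimension exponent across the product:
  M: 2·(-1) + (1) − (0) − (0) = -1
  L: 2·(1) + (0) − (2) − (0) = 0
  T: 2·(0) + (-2) − (0) − (-1) = -1
  Θ: 2·(2) + (0) − (0) − (0) = 4
So the dimensions are [M⁻¹ T⁻¹ Θ⁴].

M: -1, L: 0, T: -1, Θ: 4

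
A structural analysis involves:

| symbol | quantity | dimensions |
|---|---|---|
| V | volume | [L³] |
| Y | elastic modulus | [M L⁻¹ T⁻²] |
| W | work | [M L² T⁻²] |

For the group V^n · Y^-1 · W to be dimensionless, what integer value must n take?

-1

Balance the L exponent: (3)·n from V, plus −(-1) + (2) = 3 from the rest, must sum to zero.
3n + 3 = 0, so n = -1.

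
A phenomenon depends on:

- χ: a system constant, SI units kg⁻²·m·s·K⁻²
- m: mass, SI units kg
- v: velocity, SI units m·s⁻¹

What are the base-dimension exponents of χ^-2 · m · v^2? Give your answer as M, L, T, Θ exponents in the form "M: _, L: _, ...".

M: 5, L: 0, T: -4, Θ: 4

Collect each base-dimension exponent across the product:
  M: −2·(-2) + (1) + 2·(0) = 5
  L: −2·(1) + (0) + 2·(1) = 0
  T: −2·(1) + (0) + 2·(-1) = -4
  Θ: −2·(-2) + (0) + 2·(0) = 4
So the dimensions are [M⁵ T⁻⁴ Θ⁴].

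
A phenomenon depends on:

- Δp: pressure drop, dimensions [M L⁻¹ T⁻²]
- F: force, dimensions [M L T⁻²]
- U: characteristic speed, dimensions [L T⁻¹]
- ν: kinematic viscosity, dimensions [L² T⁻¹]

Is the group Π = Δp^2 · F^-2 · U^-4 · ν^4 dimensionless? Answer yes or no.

Sum the exponent of each base dimension across the product:
  M: 2·[Δp]_M − 2·[F]_M − 4·[U]_M + 4·[ν]_M = 2·(1) − 2·(1) − 4·(0) + 4·(0) = 0
  L: 2·[Δp]_L − 2·[F]_L − 4·[U]_L + 4·[ν]_L = 2·(-1) − 2·(1) − 4·(1) + 4·(2) = 0
  T: 2·[Δp]_T − 2·[F]_T − 4·[U]_T + 4·[ν]_T = 2·(-2) − 2·(-2) − 4·(-1) + 4·(-1) = 0
  Θ: 2·[Δp]_Θ − 2·[F]_Θ − 4·[U]_Θ + 4·[ν]_Θ = 2·(0) − 2·(0) − 4·(0) + 4·(0) = 0
All base exponents vanish — dimensionless.

yes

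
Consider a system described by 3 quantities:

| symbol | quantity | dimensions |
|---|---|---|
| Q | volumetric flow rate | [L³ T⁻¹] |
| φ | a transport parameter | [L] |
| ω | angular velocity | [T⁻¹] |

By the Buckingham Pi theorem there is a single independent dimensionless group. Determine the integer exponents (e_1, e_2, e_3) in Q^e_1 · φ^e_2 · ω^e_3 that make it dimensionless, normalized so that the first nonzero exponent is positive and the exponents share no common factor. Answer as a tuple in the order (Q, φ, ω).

L: e_1·(3) + e_2·(1) + e_3·(0) = 0
T: e_1·(-1) + e_2·(0) + e_3·(-1) = 0
Solving this homogeneous linear system for the smallest-integer solution (first nonzero entry positive) gives (1, -3, -1).

(1, -3, -1)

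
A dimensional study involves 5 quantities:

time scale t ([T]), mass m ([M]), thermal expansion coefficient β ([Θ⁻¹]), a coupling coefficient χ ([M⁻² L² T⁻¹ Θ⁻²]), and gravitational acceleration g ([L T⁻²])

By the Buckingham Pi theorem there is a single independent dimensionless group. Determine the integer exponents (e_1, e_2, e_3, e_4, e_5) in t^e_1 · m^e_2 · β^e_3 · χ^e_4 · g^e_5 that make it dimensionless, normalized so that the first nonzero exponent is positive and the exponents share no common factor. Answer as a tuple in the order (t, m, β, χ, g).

M: e_1·(0) + e_2·(1) + e_3·(0) + e_4·(-2) + e_5·(0) = 0
L: e_1·(0) + e_2·(0) + e_3·(0) + e_4·(2) + e_5·(1) = 0
T: e_1·(1) + e_2·(0) + e_3·(0) + e_4·(-1) + e_5·(-2) = 0
Θ: e_1·(0) + e_2·(0) + e_3·(-1) + e_4·(-2) + e_5·(0) = 0
Solving this homogeneous linear system for the smallest-integer solution (first nonzero entry positive) gives (3, -2, 2, -1, 2).

(3, -2, 2, -1, 2)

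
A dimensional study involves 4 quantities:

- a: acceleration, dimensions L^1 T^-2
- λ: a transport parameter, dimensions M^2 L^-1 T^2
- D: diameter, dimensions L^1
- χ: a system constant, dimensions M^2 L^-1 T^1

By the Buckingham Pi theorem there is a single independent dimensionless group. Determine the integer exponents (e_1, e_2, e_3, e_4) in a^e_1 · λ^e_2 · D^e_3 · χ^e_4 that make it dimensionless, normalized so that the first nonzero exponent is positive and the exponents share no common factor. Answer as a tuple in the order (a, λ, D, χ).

(1, 2, -1, -2)

M: e_1·(0) + e_2·(2) + e_3·(0) + e_4·(2) = 0
L: e_1·(1) + e_2·(-1) + e_3·(1) + e_4·(-1) = 0
T: e_1·(-2) + e_2·(2) + e_3·(0) + e_4·(1) = 0
Solving this homogeneous linear system for the smallest-integer solution (first nonzero entry positive) gives (1, 2, -1, -2).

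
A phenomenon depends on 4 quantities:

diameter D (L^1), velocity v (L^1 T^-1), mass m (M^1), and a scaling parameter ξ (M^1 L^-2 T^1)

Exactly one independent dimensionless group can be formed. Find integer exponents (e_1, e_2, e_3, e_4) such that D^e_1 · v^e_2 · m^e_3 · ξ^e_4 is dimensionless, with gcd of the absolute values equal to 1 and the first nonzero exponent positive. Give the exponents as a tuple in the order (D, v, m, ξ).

M: e_1·(0) + e_2·(0) + e_3·(1) + e_4·(1) = 0
L: e_1·(1) + e_2·(1) + e_3·(0) + e_4·(-2) = 0
T: e_1·(0) + e_2·(-1) + e_3·(0) + e_4·(1) = 0
Solving this homogeneous linear system for the smallest-integer solution (first nonzero entry positive) gives (1, 1, -1, 1).

(1, 1, -1, 1)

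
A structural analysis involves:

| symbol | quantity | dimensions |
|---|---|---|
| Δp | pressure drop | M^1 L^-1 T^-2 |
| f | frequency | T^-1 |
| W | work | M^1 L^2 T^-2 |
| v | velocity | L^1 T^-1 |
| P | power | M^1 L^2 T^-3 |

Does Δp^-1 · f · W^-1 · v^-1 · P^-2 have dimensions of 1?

Sum the exponent of each base dimension across the product:
  M: −[Δp]_M + [f]_M − [W]_M − [v]_M − 2·[P]_M = −(1) + (0) − (1) − (0) − 2·(1) = -4
  L: −[Δp]_L + [f]_L − [W]_L − [v]_L − 2·[P]_L = −(-1) + (0) − (2) − (1) − 2·(2) = -6
  T: −[Δp]_T + [f]_T − [W]_T − [v]_T − 2·[P]_T = −(-2) + (-1) − (-2) − (-1) − 2·(-3) = 10
Net dimensions [M⁻⁴ L⁻⁶ T¹⁰] ≠ [1] — not dimensionless.

no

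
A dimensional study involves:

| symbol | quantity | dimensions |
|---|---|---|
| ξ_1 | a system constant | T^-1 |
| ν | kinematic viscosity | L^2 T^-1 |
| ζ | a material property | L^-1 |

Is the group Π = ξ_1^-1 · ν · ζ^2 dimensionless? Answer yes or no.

yes

Sum the exponent of each base dimension across the product:
  L: −[ξ_1]_L + [ν]_L + 2·[ζ]_L = −(0) + (2) + 2·(-1) = 0
  T: −[ξ_1]_T + [ν]_T + 2·[ζ]_T = −(-1) + (-1) + 2·(0) = 0
All base exponents vanish — dimensionless.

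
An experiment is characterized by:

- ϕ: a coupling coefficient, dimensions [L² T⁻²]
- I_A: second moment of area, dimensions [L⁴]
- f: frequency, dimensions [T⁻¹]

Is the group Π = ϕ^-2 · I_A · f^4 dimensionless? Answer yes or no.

yes

Sum the exponent of each base dimension across the product:
  L: −2·[ϕ]_L + [I_A]_L + 4·[f]_L = −2·(2) + (4) + 4·(0) = 0
  T: −2·[ϕ]_T + [I_A]_T + 4·[f]_T = −2·(-2) + (0) + 4·(-1) = 0
All base exponents vanish — dimensionless.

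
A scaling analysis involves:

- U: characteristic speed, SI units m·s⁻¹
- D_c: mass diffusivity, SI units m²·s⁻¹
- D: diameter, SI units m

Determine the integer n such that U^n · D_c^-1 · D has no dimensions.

Balance the L exponent: (1)·n from U, plus −(2) + (1) = -1 from the rest, must sum to zero.
n − 1 = 0, so n = 1.

1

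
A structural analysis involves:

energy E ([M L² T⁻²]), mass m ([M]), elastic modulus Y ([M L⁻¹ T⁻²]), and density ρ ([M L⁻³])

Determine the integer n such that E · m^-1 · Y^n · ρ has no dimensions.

-1

Balance the M exponent: (1)·n from Y, plus (1) − (1) + (1) = 1 from the rest, must sum to zero.
n + 1 = 0, so n = -1.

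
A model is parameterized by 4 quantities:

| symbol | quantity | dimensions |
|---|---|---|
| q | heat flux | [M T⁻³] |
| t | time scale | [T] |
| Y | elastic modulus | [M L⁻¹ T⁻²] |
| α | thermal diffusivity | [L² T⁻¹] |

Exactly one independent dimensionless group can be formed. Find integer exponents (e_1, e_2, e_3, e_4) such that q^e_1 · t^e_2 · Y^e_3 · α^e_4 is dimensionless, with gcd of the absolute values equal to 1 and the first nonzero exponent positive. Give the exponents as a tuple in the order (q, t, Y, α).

(2, 1, -2, -1)

M: e_1·(1) + e_2·(0) + e_3·(1) + e_4·(0) = 0
L: e_1·(0) + e_2·(0) + e_3·(-1) + e_4·(2) = 0
T: e_1·(-3) + e_2·(1) + e_3·(-2) + e_4·(-1) = 0
Solving this homogeneous linear system for the smallest-integer solution (first nonzero entry positive) gives (2, 1, -2, -1).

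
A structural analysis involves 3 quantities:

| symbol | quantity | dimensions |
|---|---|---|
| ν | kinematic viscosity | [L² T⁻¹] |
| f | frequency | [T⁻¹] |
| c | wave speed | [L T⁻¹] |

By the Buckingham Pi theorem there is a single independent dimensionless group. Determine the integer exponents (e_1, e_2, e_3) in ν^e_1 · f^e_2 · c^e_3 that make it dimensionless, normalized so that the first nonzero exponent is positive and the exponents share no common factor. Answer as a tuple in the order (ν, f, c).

(1, 1, -2)

L: e_1·(2) + e_2·(0) + e_3·(1) = 0
T: e_1·(-1) + e_2·(-1) + e_3·(-1) = 0
Solving this homogeneous linear system for the smallest-integer solution (first nonzero entry positive) gives (1, 1, -2).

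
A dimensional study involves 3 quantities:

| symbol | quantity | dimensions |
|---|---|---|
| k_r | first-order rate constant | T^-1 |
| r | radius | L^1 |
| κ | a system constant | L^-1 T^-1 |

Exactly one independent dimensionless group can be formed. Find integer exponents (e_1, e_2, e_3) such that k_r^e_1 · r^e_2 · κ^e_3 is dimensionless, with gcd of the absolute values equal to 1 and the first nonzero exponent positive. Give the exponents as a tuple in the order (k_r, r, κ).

L: e_1·(0) + e_2·(1) + e_3·(-1) = 0
T: e_1·(-1) + e_2·(0) + e_3·(-1) = 0
Solving this homogeneous linear system for the smallest-integer solution (first nonzero entry positive) gives (1, -1, -1).

(1, -1, -1)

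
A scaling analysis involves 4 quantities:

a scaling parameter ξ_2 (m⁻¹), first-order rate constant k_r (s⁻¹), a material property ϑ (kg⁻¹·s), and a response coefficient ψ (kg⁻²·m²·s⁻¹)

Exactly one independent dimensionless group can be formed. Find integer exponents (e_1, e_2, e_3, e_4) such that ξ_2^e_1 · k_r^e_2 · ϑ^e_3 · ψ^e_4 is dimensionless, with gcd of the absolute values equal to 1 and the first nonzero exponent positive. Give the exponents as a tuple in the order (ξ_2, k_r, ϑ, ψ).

M: e_1·(0) + e_2·(0) + e_3·(-1) + e_4·(-2) = 0
L: e_1·(-1) + e_2·(0) + e_3·(0) + e_4·(2) = 0
T: e_1·(0) + e_2·(-1) + e_3·(1) + e_4·(-1) = 0
Solving this homogeneous linear system for the smallest-integer solution (first nonzero entry positive) gives (2, -3, -2, 1).

(2, -3, -2, 1)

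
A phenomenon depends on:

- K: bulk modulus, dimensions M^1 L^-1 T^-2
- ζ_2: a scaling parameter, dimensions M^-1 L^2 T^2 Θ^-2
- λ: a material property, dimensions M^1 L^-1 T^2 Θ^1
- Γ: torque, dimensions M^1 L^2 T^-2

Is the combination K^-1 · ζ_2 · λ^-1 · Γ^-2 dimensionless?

Sum the exponent of each base dimension across the product:
  M: −[K]_M + [ζ_2]_M − [λ]_M − 2·[Γ]_M = −(1) + (-1) − (1) − 2·(1) = -5
  L: −[K]_L + [ζ_2]_L − [λ]_L − 2·[Γ]_L = −(-1) + (2) − (-1) − 2·(2) = 0
  T: −[K]_T + [ζ_2]_T − [λ]_T − 2·[Γ]_T = −(-2) + (2) − (2) − 2·(-2) = 6
  Θ: −[K]_Θ + [ζ_2]_Θ − [λ]_Θ − 2·[Γ]_Θ = −(0) + (-2) − (1) − 2·(0) = -3
Net dimensions [M⁻⁵ T⁶ Θ⁻³] ≠ [1] — not dimensionless.

no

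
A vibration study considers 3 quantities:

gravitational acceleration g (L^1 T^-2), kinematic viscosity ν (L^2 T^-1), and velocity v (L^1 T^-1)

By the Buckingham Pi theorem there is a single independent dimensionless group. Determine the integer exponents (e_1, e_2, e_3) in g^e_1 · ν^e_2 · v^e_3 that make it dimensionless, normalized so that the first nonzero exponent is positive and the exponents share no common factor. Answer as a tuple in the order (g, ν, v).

(1, 1, -3)

L: e_1·(1) + e_2·(2) + e_3·(1) = 0
T: e_1·(-2) + e_2·(-1) + e_3·(-1) = 0
Solving this homogeneous linear system for the smallest-integer solution (first nonzero entry positive) gives (1, 1, -3).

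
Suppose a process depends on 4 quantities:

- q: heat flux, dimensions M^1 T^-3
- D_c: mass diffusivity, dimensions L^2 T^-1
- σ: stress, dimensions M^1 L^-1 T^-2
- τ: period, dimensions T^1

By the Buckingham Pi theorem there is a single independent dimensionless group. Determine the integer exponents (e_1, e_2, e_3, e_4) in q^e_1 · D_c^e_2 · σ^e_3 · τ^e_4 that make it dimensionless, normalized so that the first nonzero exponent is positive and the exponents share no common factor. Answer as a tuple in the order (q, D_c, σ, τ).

(2, -1, -2, 1)

M: e_1·(1) + e_2·(0) + e_3·(1) + e_4·(0) = 0
L: e_1·(0) + e_2·(2) + e_3·(-1) + e_4·(0) = 0
T: e_1·(-3) + e_2·(-1) + e_3·(-2) + e_4·(1) = 0
Solving this homogeneous linear system for the smallest-integer solution (first nonzero entry positive) gives (2, -1, -2, 1).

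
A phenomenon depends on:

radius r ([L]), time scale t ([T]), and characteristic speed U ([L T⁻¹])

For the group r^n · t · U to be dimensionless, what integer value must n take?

-1

Balance the L exponent: (1)·n from r, plus (0) + (1) = 1 from the rest, must sum to zero.
n + 1 = 0, so n = -1.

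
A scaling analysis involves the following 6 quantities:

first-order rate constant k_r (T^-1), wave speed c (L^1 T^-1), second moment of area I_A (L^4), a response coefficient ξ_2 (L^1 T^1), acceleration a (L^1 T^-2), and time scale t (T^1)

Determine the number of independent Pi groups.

4

There are 6 variables and 2 base dimensions (L, T).
The dimension matrix has rank 2.
Independent dimensionless groups: 6 − 2 = 4.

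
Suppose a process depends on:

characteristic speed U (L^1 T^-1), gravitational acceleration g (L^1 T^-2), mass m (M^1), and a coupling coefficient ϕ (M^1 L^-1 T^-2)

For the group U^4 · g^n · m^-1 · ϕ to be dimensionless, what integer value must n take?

-3

Balance the L exponent: (1)·n from g, plus 4·(1) − (0) + (-1) = 3 from the rest, must sum to zero.
n + 3 = 0, so n = -3.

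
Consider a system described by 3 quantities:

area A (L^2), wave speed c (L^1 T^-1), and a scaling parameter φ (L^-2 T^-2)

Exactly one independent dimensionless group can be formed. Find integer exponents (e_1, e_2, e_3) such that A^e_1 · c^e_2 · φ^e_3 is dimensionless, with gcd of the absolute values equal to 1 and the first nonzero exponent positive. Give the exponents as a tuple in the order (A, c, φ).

(2, -2, 1)

L: e_1·(2) + e_2·(1) + e_3·(-2) = 0
T: e_1·(0) + e_2·(-1) + e_3·(-2) = 0
Solving this homogeneous linear system for the smallest-integer solution (first nonzero entry positive) gives (2, -2, 1).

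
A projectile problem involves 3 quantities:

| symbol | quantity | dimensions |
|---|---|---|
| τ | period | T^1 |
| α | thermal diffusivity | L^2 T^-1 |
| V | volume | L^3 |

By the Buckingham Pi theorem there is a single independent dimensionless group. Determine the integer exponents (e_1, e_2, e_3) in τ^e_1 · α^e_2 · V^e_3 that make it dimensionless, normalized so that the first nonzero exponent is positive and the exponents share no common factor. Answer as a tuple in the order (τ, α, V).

(3, 3, -2)

L: e_1·(0) + e_2·(2) + e_3·(3) = 0
T: e_1·(1) + e_2·(-1) + e_3·(0) = 0
Solving this homogeneous linear system for the smallest-integer solution (first nonzero entry positive) gives (3, 3, -2).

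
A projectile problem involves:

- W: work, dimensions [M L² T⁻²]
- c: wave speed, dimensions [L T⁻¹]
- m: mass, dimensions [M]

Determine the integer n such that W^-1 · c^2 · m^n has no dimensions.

1

Balance the M exponent: (1)·n from m, plus −(1) + 2·(0) = -1 from the rest, must sum to zero.
n − 1 = 0, so n = 1.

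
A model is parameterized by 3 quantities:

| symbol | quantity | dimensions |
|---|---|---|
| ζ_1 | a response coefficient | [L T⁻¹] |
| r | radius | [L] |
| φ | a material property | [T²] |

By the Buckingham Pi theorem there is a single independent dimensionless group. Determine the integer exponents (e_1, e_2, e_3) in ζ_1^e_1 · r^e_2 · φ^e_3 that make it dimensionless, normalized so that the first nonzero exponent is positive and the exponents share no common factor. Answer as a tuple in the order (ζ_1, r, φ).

(2, -2, 1)

L: e_1·(1) + e_2·(1) + e_3·(0) = 0
T: e_1·(-1) + e_2·(0) + e_3·(2) = 0
Solving this homogeneous linear system for the smallest-integer solution (first nonzero entry positive) gives (2, -2, 1).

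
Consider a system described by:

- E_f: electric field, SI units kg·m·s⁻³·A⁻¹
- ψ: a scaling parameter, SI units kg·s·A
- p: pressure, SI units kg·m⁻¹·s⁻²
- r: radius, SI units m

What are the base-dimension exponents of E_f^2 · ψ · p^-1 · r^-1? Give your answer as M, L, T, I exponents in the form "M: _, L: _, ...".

Collect each base-dimension exponent across the product:
  M: 2·(1) + (1) − (1) − (0) = 2
  L: 2·(1) + (0) − (-1) − (1) = 2
  T: 2·(-3) + (1) − (-2) − (0) = -3
  I: 2·(-1) + (1) − (0) − (0) = -1
So the dimensions are [M² L² T⁻³ I⁻¹].

M: 2, L: 2, T: -3, I: -1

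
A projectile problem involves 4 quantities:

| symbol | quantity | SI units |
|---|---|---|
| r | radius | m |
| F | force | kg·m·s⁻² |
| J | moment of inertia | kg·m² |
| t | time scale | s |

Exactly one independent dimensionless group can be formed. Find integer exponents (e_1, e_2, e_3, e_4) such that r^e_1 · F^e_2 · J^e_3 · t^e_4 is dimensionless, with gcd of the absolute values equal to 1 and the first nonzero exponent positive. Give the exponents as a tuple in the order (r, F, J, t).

(1, 1, -1, 2)

M: e_1·(0) + e_2·(1) + e_3·(1) + e_4·(0) = 0
L: e_1·(1) + e_2·(1) + e_3·(2) + e_4·(0) = 0
T: e_1·(0) + e_2·(-2) + e_3·(0) + e_4·(1) = 0
Solving this homogeneous linear system for the smallest-integer solution (first nonzero entry positive) gives (1, 1, -1, 2).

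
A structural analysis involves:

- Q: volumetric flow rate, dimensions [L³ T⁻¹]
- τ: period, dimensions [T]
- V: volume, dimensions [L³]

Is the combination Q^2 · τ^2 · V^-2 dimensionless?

Sum the exponent of each base dimension across the product:
  L: 2·[Q]_L + 2·[τ]_L − 2·[V]_L = 2·(3) + 2·(0) − 2·(3) = 0
  T: 2·[Q]_T + 2·[τ]_T − 2·[V]_T = 2·(-1) + 2·(1) − 2·(0) = 0
All base exponents vanish — dimensionless.

yes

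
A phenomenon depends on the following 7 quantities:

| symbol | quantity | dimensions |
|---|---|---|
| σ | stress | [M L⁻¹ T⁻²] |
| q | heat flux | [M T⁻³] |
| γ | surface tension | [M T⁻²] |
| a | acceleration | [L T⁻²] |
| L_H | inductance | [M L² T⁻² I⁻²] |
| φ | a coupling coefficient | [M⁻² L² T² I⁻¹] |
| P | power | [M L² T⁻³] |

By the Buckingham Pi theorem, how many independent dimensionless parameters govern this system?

There are 7 variables and 4 base dimensions (M, L, T, I).
The dimension matrix has rank 4.
Independent dimensionless groups: 7 − 4 = 3.

3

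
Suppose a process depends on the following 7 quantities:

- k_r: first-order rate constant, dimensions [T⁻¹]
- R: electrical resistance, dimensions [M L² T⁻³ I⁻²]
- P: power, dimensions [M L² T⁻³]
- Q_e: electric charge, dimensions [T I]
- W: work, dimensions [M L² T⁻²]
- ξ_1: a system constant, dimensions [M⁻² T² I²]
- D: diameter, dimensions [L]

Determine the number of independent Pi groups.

3

There are 7 variables and 4 base dimensions (M, L, T, I).
The dimension matrix has rank 4.
Independent dimensionless groups: 7 − 4 = 3.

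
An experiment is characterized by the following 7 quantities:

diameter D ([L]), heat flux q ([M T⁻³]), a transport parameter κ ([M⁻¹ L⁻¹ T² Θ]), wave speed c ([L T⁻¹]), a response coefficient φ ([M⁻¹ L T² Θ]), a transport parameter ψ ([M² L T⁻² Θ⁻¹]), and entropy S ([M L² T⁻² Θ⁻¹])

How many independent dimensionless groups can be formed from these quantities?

3

There are 7 variables and 4 base dimensions (M, L, T, Θ).
The dimension matrix has rank 4.
Independent dimensionless groups: 7 − 4 = 3.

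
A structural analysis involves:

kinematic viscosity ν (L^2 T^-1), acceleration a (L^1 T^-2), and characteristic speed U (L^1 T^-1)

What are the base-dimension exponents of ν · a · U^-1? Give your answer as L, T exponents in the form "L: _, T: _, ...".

Collect each base-dimension exponent across the product:
  L: (2) + (1) − (1) = 2
  T: (-1) + (-2) − (-1) = -2
So the dimensions are [L² T⁻²].

L: 2, T: -2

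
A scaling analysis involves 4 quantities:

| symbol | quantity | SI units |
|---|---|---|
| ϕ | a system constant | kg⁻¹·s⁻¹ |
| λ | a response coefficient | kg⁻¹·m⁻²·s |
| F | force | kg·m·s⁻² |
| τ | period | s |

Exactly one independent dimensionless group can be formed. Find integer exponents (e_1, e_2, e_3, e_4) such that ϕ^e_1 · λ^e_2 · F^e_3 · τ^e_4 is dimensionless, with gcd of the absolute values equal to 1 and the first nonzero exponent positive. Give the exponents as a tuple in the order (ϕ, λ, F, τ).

M: e_1·(-1) + e_2·(-1) + e_3·(1) + e_4·(0) = 0
L: e_1·(0) + e_2·(-2) + e_3·(1) + e_4·(0) = 0
T: e_1·(-1) + e_2·(1) + e_3·(-2) + e_4·(1) = 0
Solving this homogeneous linear system for the smallest-integer solution (first nonzero entry positive) gives (1, 1, 2, 4).

(1, 1, 2, 4)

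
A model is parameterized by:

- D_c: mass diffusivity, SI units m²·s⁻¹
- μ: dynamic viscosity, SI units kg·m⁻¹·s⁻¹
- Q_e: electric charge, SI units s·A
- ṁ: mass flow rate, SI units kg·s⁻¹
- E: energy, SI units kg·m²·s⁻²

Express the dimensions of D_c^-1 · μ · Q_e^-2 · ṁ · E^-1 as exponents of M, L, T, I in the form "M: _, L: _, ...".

M: 1, L: -5, T: -1, I: -2

Collect each base-dimension exponent across the product:
  M: −(0) + (1) − 2·(0) + (1) − (1) = 1
  L: −(2) + (-1) − 2·(0) + (0) − (2) = -5
  T: −(-1) + (-1) − 2·(1) + (-1) − (-2) = -1
  I: −(0) + (0) − 2·(1) + (0) − (0) = -2
So the dimensions are [M L⁻⁵ T⁻¹ I⁻²].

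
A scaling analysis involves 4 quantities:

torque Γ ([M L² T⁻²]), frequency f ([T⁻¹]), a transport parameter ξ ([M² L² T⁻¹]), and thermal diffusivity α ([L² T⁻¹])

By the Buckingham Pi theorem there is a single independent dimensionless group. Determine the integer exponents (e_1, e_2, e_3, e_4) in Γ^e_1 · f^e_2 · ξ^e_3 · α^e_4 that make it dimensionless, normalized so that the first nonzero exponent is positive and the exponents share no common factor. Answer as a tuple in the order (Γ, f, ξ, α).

(2, -2, -1, -1)

M: e_1·(1) + e_2·(0) + e_3·(2) + e_4·(0) = 0
L: e_1·(2) + e_2·(0) + e_3·(2) + e_4·(2) = 0
T: e_1·(-2) + e_2·(-1) + e_3·(-1) + e_4·(-1) = 0
Solving this homogeneous linear system for the smallest-integer solution (first nonzero entry positive) gives (2, -2, -1, -1).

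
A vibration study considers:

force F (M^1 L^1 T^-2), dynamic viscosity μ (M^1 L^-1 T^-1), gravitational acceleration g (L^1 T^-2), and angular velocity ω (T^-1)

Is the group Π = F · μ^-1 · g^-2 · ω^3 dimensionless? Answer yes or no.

yes

Sum the exponent of each base dimension across the product:
  M: [F]_M − [μ]_M − 2·[g]_M + 3·[ω]_M = (1) − (1) − 2·(0) + 3·(0) = 0
  L: [F]_L − [μ]_L − 2·[g]_L + 3·[ω]_L = (1) − (-1) − 2·(1) + 3·(0) = 0
  T: [F]_T − [μ]_T − 2·[g]_T + 3·[ω]_T = (-2) − (-1) − 2·(-2) + 3·(-1) = 0
All base exponents vanish — dimensionless.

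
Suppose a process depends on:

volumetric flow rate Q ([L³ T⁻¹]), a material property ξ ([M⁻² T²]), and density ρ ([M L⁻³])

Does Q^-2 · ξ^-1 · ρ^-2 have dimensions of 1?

Sum the exponent of each base dimension across the product:
  M: −2·[Q]_M − [ξ]_M − 2·[ρ]_M = −2·(0) − (-2) − 2·(1) = 0
  L: −2·[Q]_L − [ξ]_L − 2·[ρ]_L = −2·(3) − (0) − 2·(-3) = 0
  T: −2·[Q]_T − [ξ]_T − 2·[ρ]_T = −2·(-1) − (2) − 2·(0) = 0
All base exponents vanish — dimensionless.

yes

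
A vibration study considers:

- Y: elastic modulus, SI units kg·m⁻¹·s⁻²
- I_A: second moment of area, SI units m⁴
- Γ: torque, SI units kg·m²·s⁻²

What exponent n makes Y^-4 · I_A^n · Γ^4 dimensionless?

-3

Balance the L exponent: (4)·n from I_A, plus −4·(-1) + 4·(2) = 12 from the rest, must sum to zero.
4n + 12 = 0, so n = -3.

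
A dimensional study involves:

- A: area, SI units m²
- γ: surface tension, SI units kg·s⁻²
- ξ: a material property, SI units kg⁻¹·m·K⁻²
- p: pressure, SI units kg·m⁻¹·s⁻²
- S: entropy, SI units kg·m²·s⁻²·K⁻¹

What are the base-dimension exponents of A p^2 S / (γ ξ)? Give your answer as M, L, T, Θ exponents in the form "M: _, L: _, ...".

M: 3, L: 1, T: -4, Θ: 1

Collect each base-dimension exponent across the product:
  M: (0) − (1) − (-1) + 2·(1) + (1) = 3
  L: (2) − (0) − (1) + 2·(-1) + (2) = 1
  T: (0) − (-2) − (0) + 2·(-2) + (-2) = -4
  Θ: (0) − (0) − (-2) + 2·(0) + (-1) = 1
So the dimensions are [M³ L T⁻⁴ Θ].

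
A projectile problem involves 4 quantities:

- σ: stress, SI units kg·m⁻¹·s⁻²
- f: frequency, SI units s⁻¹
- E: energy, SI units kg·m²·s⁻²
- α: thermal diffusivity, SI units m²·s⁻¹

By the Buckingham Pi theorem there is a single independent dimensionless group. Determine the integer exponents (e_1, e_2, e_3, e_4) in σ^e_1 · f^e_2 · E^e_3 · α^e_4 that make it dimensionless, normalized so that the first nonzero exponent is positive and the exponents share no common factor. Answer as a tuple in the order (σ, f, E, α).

(2, -3, -2, 3)

M: e_1·(1) + e_2·(0) + e_3·(1) + e_4·(0) = 0
L: e_1·(-1) + e_2·(0) + e_3·(2) + e_4·(2) = 0
T: e_1·(-2) + e_2·(-1) + e_3·(-2) + e_4·(-1) = 0
Solving this homogeneous linear system for the smallest-integer solution (first nonzero entry positive) gives (2, -3, -2, 3).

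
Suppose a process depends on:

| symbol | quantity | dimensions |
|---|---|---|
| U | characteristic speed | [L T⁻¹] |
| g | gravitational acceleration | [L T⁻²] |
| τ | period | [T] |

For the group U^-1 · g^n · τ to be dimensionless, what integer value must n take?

Balance the L exponent: (1)·n from g, plus −(1) + (0) = -1 from the rest, must sum to zero.
n − 1 = 0, so n = 1.

1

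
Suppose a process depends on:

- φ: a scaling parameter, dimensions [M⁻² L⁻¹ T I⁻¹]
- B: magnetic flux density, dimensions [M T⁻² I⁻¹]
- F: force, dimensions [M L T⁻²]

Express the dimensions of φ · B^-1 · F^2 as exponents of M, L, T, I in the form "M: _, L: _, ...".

Collect each base-dimension exponent across the product:
  M: (-2) − (1) + 2·(1) = -1
  L: (-1) − (0) + 2·(1) = 1
  T: (1) − (-2) + 2·(-2) = -1
  I: (-1) − (-1) + 2·(0) = 0
So the dimensions are [M⁻¹ L T⁻¹].

M: -1, L: 1, T: -1, I: 0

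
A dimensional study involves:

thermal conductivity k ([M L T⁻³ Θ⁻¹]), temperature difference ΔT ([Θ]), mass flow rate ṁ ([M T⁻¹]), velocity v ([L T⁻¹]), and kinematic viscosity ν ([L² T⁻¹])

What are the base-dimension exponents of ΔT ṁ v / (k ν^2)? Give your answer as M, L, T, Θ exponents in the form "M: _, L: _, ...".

Collect each base-dimension exponent across the product:
  M: −(1) + (0) + (1) + (0) − 2·(0) = 0
  L: −(1) + (0) + (0) + (1) − 2·(2) = -4
  T: −(-3) + (0) + (-1) + (-1) − 2·(-1) = 3
  Θ: −(-1) + (1) + (0) + (0) − 2·(0) = 2
So the dimensions are [L⁻⁴ T³ Θ²].

M: 0, L: -4, T: 3, Θ: 2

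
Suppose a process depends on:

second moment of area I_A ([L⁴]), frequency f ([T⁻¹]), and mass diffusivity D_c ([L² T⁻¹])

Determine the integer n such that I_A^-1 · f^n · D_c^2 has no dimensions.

-2

Balance the T exponent: (-1)·n from f, plus −(0) + 2·(-1) = -2 from the rest, must sum to zero.
−n − 2 = 0, so n = -2.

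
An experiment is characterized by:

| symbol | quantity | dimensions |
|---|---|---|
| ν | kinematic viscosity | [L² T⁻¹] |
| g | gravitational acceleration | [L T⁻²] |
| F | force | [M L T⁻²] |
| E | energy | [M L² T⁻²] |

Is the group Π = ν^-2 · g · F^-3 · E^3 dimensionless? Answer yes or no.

Sum the exponent of each base dimension across the product:
  M: −2·[ν]_M + [g]_M − 3·[F]_M + 3·[E]_M = −2·(0) + (0) − 3·(1) + 3·(1) = 0
  L: −2·[ν]_L + [g]_L − 3·[F]_L + 3·[E]_L = −2·(2) + (1) − 3·(1) + 3·(2) = 0
  T: −2·[ν]_T + [g]_T − 3·[F]_T + 3·[E]_T = −2·(-1) + (-2) − 3·(-2) + 3·(-2) = 0
  Θ: −2·[ν]_Θ + [g]_Θ − 3·[F]_Θ + 3·[E]_Θ = −2·(0) + (0) − 3·(0) + 3·(0) = 0
All base exponents vanish — dimensionless.

yes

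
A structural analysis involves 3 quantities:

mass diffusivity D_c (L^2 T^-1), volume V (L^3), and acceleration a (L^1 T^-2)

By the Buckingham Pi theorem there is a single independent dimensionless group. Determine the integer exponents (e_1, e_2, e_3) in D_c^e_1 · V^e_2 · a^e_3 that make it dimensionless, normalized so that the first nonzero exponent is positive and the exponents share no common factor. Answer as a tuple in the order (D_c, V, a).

(2, -1, -1)

L: e_1·(2) + e_2·(3) + e_3·(1) = 0
T: e_1·(-1) + e_2·(0) + e_3·(-2) = 0
Solving this homogeneous linear system for the smallest-integer solution (first nonzero entry positive) gives (2, -1, -1).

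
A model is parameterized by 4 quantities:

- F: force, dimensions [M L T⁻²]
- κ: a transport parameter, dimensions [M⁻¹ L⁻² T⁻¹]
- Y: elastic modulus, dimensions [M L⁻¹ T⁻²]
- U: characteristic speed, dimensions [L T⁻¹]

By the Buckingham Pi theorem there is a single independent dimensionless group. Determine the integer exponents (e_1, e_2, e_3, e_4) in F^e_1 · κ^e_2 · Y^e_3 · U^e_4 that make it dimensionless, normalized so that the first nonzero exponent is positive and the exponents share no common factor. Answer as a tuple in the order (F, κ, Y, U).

M: e_1·(1) + e_2·(-1) + e_3·(1) + e_4·(0) = 0
L: e_1·(1) + e_2·(-2) + e_3·(-1) + e_4·(1) = 0
T: e_1·(-2) + e_2·(-1) + e_3·(-2) + e_4·(-1) = 0
Solving this homogeneous linear system for the smallest-integer solution (first nonzero entry positive) gives (3, 1, -2, -3).

(3, 1, -2, -3)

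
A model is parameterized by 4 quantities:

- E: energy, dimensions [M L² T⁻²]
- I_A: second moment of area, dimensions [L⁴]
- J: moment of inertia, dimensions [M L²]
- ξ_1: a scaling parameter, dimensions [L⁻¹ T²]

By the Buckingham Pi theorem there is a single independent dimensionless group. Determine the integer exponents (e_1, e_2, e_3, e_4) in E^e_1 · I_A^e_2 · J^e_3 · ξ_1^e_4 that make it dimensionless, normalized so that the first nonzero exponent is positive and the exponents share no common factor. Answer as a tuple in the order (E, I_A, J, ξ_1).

(4, 1, -4, 4)

M: e_1·(1) + e_2·(0) + e_3·(1) + e_4·(0) = 0
L: e_1·(2) + e_2·(4) + e_3·(2) + e_4·(-1) = 0
T: e_1·(-2) + e_2·(0) + e_3·(0) + e_4·(2) = 0
Solving this homogeneous linear system for the smallest-integer solution (first nonzero entry positive) gives (4, 1, -4, 4).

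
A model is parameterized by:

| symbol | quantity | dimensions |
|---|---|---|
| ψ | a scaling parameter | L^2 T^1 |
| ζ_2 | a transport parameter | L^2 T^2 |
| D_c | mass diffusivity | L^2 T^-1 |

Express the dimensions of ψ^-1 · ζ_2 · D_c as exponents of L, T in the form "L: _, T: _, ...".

Collect each base-dimension exponent across the product:
  L: −(2) + (2) + (2) = 2
  T: −(1) + (2) + (-1) = 0
So the dimensions are [L²].

L: 2, T: 0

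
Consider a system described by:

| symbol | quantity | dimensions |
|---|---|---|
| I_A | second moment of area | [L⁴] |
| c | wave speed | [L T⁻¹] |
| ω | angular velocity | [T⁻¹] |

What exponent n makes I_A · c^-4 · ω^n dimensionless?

Balance the T exponent: (-1)·n from ω, plus (0) − 4·(-1) = 4 from the rest, must sum to zero.
−n + 4 = 0, so n = 4.

4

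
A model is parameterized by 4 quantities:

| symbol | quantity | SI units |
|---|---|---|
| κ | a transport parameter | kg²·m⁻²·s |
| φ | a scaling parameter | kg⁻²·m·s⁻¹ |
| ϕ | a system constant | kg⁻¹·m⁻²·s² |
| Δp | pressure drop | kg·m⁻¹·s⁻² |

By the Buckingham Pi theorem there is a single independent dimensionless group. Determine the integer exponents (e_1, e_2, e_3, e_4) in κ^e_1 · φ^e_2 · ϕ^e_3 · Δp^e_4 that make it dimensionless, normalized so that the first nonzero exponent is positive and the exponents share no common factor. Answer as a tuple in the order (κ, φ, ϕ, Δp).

M: e_1·(2) + e_2·(-2) + e_3·(-1) + e_4·(1) = 0
L: e_1·(-2) + e_2·(1) + e_3·(-2) + e_4·(-1) = 0
T: e_1·(1) + e_2·(-1) + e_3·(2) + e_4·(-2) = 0
Solving this homogeneous linear system for the smallest-integer solution (first nonzero entry positive) gives (3, 3, -1, -1).

(3, 3, -1, -1)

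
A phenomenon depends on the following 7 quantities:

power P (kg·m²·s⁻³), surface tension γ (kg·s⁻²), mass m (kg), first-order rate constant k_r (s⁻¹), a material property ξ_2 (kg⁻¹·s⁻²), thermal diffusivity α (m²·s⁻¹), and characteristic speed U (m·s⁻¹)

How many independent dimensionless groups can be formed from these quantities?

There are 7 variables and 3 base dimensions (M, L, T).
The dimension matrix has rank 3.
Independent dimensionless groups: 7 − 3 = 4.

4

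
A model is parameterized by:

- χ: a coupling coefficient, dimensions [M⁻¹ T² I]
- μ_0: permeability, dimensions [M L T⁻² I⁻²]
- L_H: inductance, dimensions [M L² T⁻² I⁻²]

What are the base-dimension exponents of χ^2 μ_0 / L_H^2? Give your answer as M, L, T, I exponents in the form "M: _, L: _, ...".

Collect each base-dimension exponent across the product:
  M: 2·(-1) + (1) − 2·(1) = -3
  L: 2·(0) + (1) − 2·(2) = -3
  T: 2·(2) + (-2) − 2·(-2) = 6
  I: 2·(1) + (-2) − 2·(-2) = 4
So the dimensions are [M⁻³ L⁻³ T⁶ I⁴].

M: -3, L: -3, T: 6, I: 4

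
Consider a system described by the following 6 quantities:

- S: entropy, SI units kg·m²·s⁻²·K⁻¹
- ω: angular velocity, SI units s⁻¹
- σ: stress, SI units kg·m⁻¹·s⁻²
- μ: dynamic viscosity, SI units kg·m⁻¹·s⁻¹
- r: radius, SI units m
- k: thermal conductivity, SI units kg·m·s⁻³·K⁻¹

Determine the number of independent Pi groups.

There are 6 variables and 4 base dimensions (M, L, T, Θ).
The dimension matrix has rank 4.
Independent dimensionless groups: 6 − 4 = 2.

2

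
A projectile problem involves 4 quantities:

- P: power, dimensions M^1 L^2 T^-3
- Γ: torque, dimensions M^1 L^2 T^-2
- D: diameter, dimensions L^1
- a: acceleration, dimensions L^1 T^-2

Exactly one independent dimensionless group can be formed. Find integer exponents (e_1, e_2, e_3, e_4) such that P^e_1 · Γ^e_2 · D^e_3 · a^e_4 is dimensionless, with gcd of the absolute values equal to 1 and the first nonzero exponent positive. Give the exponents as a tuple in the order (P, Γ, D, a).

(2, -2, 1, -1)

M: e_1·(1) + e_2·(1) + e_3·(0) + e_4·(0) = 0
L: e_1·(2) + e_2·(2) + e_3·(1) + e_4·(1) = 0
T: e_1·(-3) + e_2·(-2) + e_3·(0) + e_4·(-2) = 0
Solving this homogeneous linear system for the smallest-integer solution (first nonzero entry positive) gives (2, -2, 1, -1).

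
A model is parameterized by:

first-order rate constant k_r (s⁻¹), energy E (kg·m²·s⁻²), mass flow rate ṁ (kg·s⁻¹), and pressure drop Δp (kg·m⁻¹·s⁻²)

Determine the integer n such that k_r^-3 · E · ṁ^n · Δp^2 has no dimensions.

-3

Balance the M exponent: (1)·n from ṁ, plus −3·(0) + (1) + 2·(1) = 3 from the rest, must sum to zero.
n + 3 = 0, so n = -3.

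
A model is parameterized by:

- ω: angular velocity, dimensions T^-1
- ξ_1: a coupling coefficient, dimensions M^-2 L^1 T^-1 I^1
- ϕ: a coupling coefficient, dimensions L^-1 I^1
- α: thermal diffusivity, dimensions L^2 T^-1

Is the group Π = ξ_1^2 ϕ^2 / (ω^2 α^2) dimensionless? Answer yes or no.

Sum the exponent of each base dimension across the product:
  M: −2·[ω]_M + 2·[ξ_1]_M + 2·[ϕ]_M − 2·[α]_M = −2·(0) + 2·(-2) + 2·(0) − 2·(0) = -4
  L: −2·[ω]_L + 2·[ξ_1]_L + 2·[ϕ]_L − 2·[α]_L = −2·(0) + 2·(1) + 2·(-1) − 2·(2) = -4
  T: −2·[ω]_T + 2·[ξ_1]_T + 2·[ϕ]_T − 2·[α]_T = −2·(-1) + 2·(-1) + 2·(0) − 2·(-1) = 2
  I: −2·[ω]_I + 2·[ξ_1]_I + 2·[ϕ]_I − 2·[α]_I = −2·(0) + 2·(1) + 2·(1) − 2·(0) = 4
Net dimensions [M⁻⁴ L⁻⁴ T² I⁴] ≠ [1] — not dimensionless.

no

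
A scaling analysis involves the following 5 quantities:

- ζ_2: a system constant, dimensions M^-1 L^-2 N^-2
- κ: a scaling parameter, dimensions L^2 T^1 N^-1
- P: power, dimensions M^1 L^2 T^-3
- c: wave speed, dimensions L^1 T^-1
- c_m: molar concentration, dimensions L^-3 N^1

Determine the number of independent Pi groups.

1

There are 5 variables and 4 base dimensions (M, L, T, N).
The dimension matrix has rank 4.
Independent dimensionless groups: 5 − 4 = 1.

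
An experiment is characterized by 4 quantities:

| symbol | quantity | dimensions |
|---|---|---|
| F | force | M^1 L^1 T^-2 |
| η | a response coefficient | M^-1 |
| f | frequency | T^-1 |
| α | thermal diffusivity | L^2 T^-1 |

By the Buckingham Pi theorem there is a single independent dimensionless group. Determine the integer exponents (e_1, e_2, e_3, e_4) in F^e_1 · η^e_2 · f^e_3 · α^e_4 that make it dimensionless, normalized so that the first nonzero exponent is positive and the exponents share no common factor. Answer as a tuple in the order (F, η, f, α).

M: e_1·(1) + e_2·(-1) + e_3·(0) + e_4·(0) = 0
L: e_1·(1) + e_2·(0) + e_3·(0) + e_4·(2) = 0
T: e_1·(-2) + e_2·(0) + e_3·(-1) + e_4·(-1) = 0
Solving this homogeneous linear system for the smallest-integer solution (first nonzero entry positive) gives (2, 2, -3, -1).

(2, 2, -3, -1)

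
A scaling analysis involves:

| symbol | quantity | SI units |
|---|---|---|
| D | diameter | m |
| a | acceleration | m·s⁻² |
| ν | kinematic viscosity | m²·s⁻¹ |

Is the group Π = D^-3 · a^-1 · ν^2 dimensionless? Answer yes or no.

yes

Sum the exponent of each base dimension across the product:
  L: −3·[D]_L − [a]_L + 2·[ν]_L = −3·(1) − (1) + 2·(2) = 0
  T: −3·[D]_T − [a]_T + 2·[ν]_T = −3·(0) − (-2) + 2·(-1) = 0
All base exponents vanish — dimensionless.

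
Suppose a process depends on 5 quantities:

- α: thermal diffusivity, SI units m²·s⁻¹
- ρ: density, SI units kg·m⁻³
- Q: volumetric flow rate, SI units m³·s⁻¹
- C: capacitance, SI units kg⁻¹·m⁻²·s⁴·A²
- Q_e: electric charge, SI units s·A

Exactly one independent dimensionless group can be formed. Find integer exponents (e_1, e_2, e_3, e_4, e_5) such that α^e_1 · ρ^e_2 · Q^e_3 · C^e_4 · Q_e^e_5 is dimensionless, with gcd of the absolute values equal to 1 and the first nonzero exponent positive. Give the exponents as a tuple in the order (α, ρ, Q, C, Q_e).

M: e_1·(0) + e_2·(1) + e_3·(0) + e_4·(-1) + e_5·(0) = 0
L: e_1·(2) + e_2·(-3) + e_3·(3) + e_4·(-2) + e_5·(0) = 0
T: e_1·(-1) + e_2·(0) + e_3·(-1) + e_4·(4) + e_5·(1) = 0
I: e_1·(0) + e_2·(0) + e_3·(0) + e_4·(2) + e_5·(1) = 0
Solving this homogeneous linear system for the smallest-integer solution (first nonzero entry positive) gives (1, 1, 1, 1, -2).

(1, 1, 1, 1, -2)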